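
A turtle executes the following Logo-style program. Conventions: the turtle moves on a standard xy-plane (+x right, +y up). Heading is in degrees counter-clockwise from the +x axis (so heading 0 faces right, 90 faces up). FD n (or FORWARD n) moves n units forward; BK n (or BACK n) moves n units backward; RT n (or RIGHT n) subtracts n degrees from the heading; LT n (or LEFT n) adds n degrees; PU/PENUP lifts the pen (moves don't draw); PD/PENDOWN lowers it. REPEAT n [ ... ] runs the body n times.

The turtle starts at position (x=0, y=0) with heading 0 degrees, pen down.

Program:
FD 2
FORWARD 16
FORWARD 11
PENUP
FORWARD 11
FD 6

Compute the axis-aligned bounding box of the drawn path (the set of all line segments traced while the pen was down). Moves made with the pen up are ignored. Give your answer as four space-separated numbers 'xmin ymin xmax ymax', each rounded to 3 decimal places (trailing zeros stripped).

Answer: 0 0 29 0

Derivation:
Executing turtle program step by step:
Start: pos=(0,0), heading=0, pen down
FD 2: (0,0) -> (2,0) [heading=0, draw]
FD 16: (2,0) -> (18,0) [heading=0, draw]
FD 11: (18,0) -> (29,0) [heading=0, draw]
PU: pen up
FD 11: (29,0) -> (40,0) [heading=0, move]
FD 6: (40,0) -> (46,0) [heading=0, move]
Final: pos=(46,0), heading=0, 3 segment(s) drawn

Segment endpoints: x in {0, 2, 18, 29}, y in {0}
xmin=0, ymin=0, xmax=29, ymax=0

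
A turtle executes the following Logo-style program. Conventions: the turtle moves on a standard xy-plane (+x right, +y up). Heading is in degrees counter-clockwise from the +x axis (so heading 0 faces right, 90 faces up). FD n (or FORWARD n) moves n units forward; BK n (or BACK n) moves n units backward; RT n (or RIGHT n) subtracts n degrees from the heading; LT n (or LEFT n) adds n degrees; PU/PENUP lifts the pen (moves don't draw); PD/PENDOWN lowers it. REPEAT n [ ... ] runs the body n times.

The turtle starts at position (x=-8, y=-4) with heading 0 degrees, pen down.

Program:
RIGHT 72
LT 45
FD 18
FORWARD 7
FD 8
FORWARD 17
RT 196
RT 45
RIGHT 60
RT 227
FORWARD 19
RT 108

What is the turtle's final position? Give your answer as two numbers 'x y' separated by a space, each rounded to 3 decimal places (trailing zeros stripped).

Answer: 18.198 -21.782

Derivation:
Executing turtle program step by step:
Start: pos=(-8,-4), heading=0, pen down
RT 72: heading 0 -> 288
LT 45: heading 288 -> 333
FD 18: (-8,-4) -> (8.038,-12.172) [heading=333, draw]
FD 7: (8.038,-12.172) -> (14.275,-15.35) [heading=333, draw]
FD 8: (14.275,-15.35) -> (21.403,-18.982) [heading=333, draw]
FD 17: (21.403,-18.982) -> (36.55,-26.7) [heading=333, draw]
RT 196: heading 333 -> 137
RT 45: heading 137 -> 92
RT 60: heading 92 -> 32
RT 227: heading 32 -> 165
FD 19: (36.55,-26.7) -> (18.198,-21.782) [heading=165, draw]
RT 108: heading 165 -> 57
Final: pos=(18.198,-21.782), heading=57, 5 segment(s) drawn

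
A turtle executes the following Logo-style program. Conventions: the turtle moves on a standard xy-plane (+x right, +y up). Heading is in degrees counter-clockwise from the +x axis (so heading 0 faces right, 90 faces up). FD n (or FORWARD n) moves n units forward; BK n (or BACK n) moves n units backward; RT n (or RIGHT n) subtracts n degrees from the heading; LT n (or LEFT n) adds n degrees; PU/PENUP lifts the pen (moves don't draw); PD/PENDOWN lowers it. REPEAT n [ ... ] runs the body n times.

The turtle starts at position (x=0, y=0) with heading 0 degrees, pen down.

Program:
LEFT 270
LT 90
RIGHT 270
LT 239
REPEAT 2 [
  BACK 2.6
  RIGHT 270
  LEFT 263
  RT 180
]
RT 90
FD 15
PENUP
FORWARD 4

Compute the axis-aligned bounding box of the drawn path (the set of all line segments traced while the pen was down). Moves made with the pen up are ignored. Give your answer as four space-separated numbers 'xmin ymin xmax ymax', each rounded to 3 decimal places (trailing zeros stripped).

Answer: -10.786 -10.868 0 1.339

Derivation:
Executing turtle program step by step:
Start: pos=(0,0), heading=0, pen down
LT 270: heading 0 -> 270
LT 90: heading 270 -> 0
RT 270: heading 0 -> 90
LT 239: heading 90 -> 329
REPEAT 2 [
  -- iteration 1/2 --
  BK 2.6: (0,0) -> (-2.229,1.339) [heading=329, draw]
  RT 270: heading 329 -> 59
  LT 263: heading 59 -> 322
  RT 180: heading 322 -> 142
  -- iteration 2/2 --
  BK 2.6: (-2.229,1.339) -> (-0.18,-0.262) [heading=142, draw]
  RT 270: heading 142 -> 232
  LT 263: heading 232 -> 135
  RT 180: heading 135 -> 315
]
RT 90: heading 315 -> 225
FD 15: (-0.18,-0.262) -> (-10.786,-10.868) [heading=225, draw]
PU: pen up
FD 4: (-10.786,-10.868) -> (-13.615,-13.697) [heading=225, move]
Final: pos=(-13.615,-13.697), heading=225, 3 segment(s) drawn

Segment endpoints: x in {-10.786, -2.229, -0.18, 0}, y in {-10.868, -0.262, 0, 1.339}
xmin=-10.786, ymin=-10.868, xmax=0, ymax=1.339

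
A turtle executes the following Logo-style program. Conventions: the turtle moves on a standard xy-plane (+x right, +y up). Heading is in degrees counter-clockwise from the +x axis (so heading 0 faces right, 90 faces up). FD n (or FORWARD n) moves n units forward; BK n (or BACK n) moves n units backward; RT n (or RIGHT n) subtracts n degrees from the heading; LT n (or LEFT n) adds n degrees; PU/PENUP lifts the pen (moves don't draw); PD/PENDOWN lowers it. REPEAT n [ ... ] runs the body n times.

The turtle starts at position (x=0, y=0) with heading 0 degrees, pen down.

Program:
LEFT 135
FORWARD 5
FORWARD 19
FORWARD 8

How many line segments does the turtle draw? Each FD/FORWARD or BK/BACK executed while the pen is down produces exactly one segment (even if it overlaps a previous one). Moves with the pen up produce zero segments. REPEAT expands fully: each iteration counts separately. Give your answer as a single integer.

Answer: 3

Derivation:
Executing turtle program step by step:
Start: pos=(0,0), heading=0, pen down
LT 135: heading 0 -> 135
FD 5: (0,0) -> (-3.536,3.536) [heading=135, draw]
FD 19: (-3.536,3.536) -> (-16.971,16.971) [heading=135, draw]
FD 8: (-16.971,16.971) -> (-22.627,22.627) [heading=135, draw]
Final: pos=(-22.627,22.627), heading=135, 3 segment(s) drawn
Segments drawn: 3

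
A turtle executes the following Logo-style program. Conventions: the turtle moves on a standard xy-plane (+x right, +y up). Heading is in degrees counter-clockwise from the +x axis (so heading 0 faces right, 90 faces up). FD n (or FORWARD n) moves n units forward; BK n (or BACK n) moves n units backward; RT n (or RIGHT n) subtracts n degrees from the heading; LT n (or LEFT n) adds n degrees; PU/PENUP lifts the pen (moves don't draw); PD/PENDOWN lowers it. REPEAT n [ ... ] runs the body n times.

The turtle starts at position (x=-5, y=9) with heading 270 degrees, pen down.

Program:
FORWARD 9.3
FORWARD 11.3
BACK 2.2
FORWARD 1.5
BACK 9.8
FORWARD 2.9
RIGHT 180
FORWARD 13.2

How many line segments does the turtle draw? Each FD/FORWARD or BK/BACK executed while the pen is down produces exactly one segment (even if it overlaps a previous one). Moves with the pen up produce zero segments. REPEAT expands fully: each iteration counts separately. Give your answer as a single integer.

Executing turtle program step by step:
Start: pos=(-5,9), heading=270, pen down
FD 9.3: (-5,9) -> (-5,-0.3) [heading=270, draw]
FD 11.3: (-5,-0.3) -> (-5,-11.6) [heading=270, draw]
BK 2.2: (-5,-11.6) -> (-5,-9.4) [heading=270, draw]
FD 1.5: (-5,-9.4) -> (-5,-10.9) [heading=270, draw]
BK 9.8: (-5,-10.9) -> (-5,-1.1) [heading=270, draw]
FD 2.9: (-5,-1.1) -> (-5,-4) [heading=270, draw]
RT 180: heading 270 -> 90
FD 13.2: (-5,-4) -> (-5,9.2) [heading=90, draw]
Final: pos=(-5,9.2), heading=90, 7 segment(s) drawn
Segments drawn: 7

Answer: 7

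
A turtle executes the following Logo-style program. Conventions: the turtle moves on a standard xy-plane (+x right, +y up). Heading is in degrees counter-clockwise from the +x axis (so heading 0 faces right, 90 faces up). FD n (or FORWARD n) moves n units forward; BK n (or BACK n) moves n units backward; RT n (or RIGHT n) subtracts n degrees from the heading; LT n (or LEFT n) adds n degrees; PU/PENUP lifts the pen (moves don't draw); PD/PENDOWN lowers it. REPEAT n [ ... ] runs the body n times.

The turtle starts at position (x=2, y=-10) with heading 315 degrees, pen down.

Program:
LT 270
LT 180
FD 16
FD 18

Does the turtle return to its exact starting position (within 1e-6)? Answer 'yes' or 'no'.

Executing turtle program step by step:
Start: pos=(2,-10), heading=315, pen down
LT 270: heading 315 -> 225
LT 180: heading 225 -> 45
FD 16: (2,-10) -> (13.314,1.314) [heading=45, draw]
FD 18: (13.314,1.314) -> (26.042,14.042) [heading=45, draw]
Final: pos=(26.042,14.042), heading=45, 2 segment(s) drawn

Start position: (2, -10)
Final position: (26.042, 14.042)
Distance = 34; >= 1e-6 -> NOT closed

Answer: no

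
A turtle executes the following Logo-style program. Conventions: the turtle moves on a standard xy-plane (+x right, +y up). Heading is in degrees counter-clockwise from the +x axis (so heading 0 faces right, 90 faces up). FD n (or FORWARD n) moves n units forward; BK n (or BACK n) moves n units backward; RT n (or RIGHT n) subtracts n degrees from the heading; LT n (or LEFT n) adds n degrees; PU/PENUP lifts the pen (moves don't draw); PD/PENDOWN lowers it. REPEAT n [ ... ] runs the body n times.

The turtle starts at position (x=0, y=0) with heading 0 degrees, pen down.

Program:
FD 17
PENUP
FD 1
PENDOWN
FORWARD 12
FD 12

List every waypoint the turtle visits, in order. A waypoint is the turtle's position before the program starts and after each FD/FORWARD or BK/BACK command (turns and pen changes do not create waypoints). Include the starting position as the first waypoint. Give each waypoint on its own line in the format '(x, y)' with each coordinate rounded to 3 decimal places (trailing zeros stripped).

Answer: (0, 0)
(17, 0)
(18, 0)
(30, 0)
(42, 0)

Derivation:
Executing turtle program step by step:
Start: pos=(0,0), heading=0, pen down
FD 17: (0,0) -> (17,0) [heading=0, draw]
PU: pen up
FD 1: (17,0) -> (18,0) [heading=0, move]
PD: pen down
FD 12: (18,0) -> (30,0) [heading=0, draw]
FD 12: (30,0) -> (42,0) [heading=0, draw]
Final: pos=(42,0), heading=0, 3 segment(s) drawn
Waypoints (5 total):
(0, 0)
(17, 0)
(18, 0)
(30, 0)
(42, 0)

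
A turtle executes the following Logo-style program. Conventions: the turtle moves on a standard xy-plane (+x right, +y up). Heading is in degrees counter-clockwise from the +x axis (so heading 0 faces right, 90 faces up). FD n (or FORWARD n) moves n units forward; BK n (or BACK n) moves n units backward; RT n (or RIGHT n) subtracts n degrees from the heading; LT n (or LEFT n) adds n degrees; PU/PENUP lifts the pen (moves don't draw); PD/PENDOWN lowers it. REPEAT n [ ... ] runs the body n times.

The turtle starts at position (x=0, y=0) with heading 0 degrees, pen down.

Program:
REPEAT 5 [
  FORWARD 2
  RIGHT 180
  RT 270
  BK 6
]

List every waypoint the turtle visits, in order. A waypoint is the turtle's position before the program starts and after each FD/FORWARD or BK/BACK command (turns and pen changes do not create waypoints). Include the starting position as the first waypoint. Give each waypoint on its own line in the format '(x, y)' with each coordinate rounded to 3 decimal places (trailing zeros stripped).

Answer: (0, 0)
(2, 0)
(2, 6)
(2, 4)
(8, 4)
(6, 4)
(6, -2)
(6, 0)
(0, 0)
(2, 0)
(2, 6)

Derivation:
Executing turtle program step by step:
Start: pos=(0,0), heading=0, pen down
REPEAT 5 [
  -- iteration 1/5 --
  FD 2: (0,0) -> (2,0) [heading=0, draw]
  RT 180: heading 0 -> 180
  RT 270: heading 180 -> 270
  BK 6: (2,0) -> (2,6) [heading=270, draw]
  -- iteration 2/5 --
  FD 2: (2,6) -> (2,4) [heading=270, draw]
  RT 180: heading 270 -> 90
  RT 270: heading 90 -> 180
  BK 6: (2,4) -> (8,4) [heading=180, draw]
  -- iteration 3/5 --
  FD 2: (8,4) -> (6,4) [heading=180, draw]
  RT 180: heading 180 -> 0
  RT 270: heading 0 -> 90
  BK 6: (6,4) -> (6,-2) [heading=90, draw]
  -- iteration 4/5 --
  FD 2: (6,-2) -> (6,0) [heading=90, draw]
  RT 180: heading 90 -> 270
  RT 270: heading 270 -> 0
  BK 6: (6,0) -> (0,0) [heading=0, draw]
  -- iteration 5/5 --
  FD 2: (0,0) -> (2,0) [heading=0, draw]
  RT 180: heading 0 -> 180
  RT 270: heading 180 -> 270
  BK 6: (2,0) -> (2,6) [heading=270, draw]
]
Final: pos=(2,6), heading=270, 10 segment(s) drawn
Waypoints (11 total):
(0, 0)
(2, 0)
(2, 6)
(2, 4)
(8, 4)
(6, 4)
(6, -2)
(6, 0)
(0, 0)
(2, 0)
(2, 6)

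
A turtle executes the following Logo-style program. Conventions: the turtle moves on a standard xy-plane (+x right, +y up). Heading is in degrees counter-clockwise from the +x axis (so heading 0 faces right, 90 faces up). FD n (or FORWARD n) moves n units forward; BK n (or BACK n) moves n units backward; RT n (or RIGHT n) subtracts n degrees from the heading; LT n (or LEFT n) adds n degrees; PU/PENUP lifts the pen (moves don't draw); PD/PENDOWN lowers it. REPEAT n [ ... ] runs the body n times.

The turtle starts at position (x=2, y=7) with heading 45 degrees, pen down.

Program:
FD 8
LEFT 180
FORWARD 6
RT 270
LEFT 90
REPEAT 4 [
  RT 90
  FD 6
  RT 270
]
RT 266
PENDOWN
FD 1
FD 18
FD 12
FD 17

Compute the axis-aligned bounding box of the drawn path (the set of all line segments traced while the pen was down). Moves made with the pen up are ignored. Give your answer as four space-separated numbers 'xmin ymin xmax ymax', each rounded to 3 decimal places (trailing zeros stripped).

Executing turtle program step by step:
Start: pos=(2,7), heading=45, pen down
FD 8: (2,7) -> (7.657,12.657) [heading=45, draw]
LT 180: heading 45 -> 225
FD 6: (7.657,12.657) -> (3.414,8.414) [heading=225, draw]
RT 270: heading 225 -> 315
LT 90: heading 315 -> 45
REPEAT 4 [
  -- iteration 1/4 --
  RT 90: heading 45 -> 315
  FD 6: (3.414,8.414) -> (7.657,4.172) [heading=315, draw]
  RT 270: heading 315 -> 45
  -- iteration 2/4 --
  RT 90: heading 45 -> 315
  FD 6: (7.657,4.172) -> (11.899,-0.071) [heading=315, draw]
  RT 270: heading 315 -> 45
  -- iteration 3/4 --
  RT 90: heading 45 -> 315
  FD 6: (11.899,-0.071) -> (16.142,-4.314) [heading=315, draw]
  RT 270: heading 315 -> 45
  -- iteration 4/4 --
  RT 90: heading 45 -> 315
  FD 6: (16.142,-4.314) -> (20.385,-8.556) [heading=315, draw]
  RT 270: heading 315 -> 45
]
RT 266: heading 45 -> 139
PD: pen down
FD 1: (20.385,-8.556) -> (19.63,-7.9) [heading=139, draw]
FD 18: (19.63,-7.9) -> (6.045,3.909) [heading=139, draw]
FD 12: (6.045,3.909) -> (-3.011,11.781) [heading=139, draw]
FD 17: (-3.011,11.781) -> (-15.841,22.934) [heading=139, draw]
Final: pos=(-15.841,22.934), heading=139, 10 segment(s) drawn

Segment endpoints: x in {-15.841, -3.011, 2, 3.414, 6.045, 7.657, 11.899, 16.142, 19.63, 20.385}, y in {-8.556, -7.9, -4.314, -0.071, 3.909, 4.172, 7, 8.414, 11.781, 12.657, 22.934}
xmin=-15.841, ymin=-8.556, xmax=20.385, ymax=22.934

Answer: -15.841 -8.556 20.385 22.934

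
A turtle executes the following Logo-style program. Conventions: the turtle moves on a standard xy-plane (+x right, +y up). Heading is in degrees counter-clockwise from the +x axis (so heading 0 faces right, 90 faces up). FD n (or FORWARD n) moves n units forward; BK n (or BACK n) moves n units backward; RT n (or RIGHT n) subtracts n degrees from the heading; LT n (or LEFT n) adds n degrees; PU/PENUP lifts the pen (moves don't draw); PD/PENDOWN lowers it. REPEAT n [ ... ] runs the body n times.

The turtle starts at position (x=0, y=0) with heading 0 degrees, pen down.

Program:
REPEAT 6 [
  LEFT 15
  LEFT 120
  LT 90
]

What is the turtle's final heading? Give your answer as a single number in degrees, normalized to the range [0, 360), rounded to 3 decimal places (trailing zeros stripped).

Executing turtle program step by step:
Start: pos=(0,0), heading=0, pen down
REPEAT 6 [
  -- iteration 1/6 --
  LT 15: heading 0 -> 15
  LT 120: heading 15 -> 135
  LT 90: heading 135 -> 225
  -- iteration 2/6 --
  LT 15: heading 225 -> 240
  LT 120: heading 240 -> 0
  LT 90: heading 0 -> 90
  -- iteration 3/6 --
  LT 15: heading 90 -> 105
  LT 120: heading 105 -> 225
  LT 90: heading 225 -> 315
  -- iteration 4/6 --
  LT 15: heading 315 -> 330
  LT 120: heading 330 -> 90
  LT 90: heading 90 -> 180
  -- iteration 5/6 --
  LT 15: heading 180 -> 195
  LT 120: heading 195 -> 315
  LT 90: heading 315 -> 45
  -- iteration 6/6 --
  LT 15: heading 45 -> 60
  LT 120: heading 60 -> 180
  LT 90: heading 180 -> 270
]
Final: pos=(0,0), heading=270, 0 segment(s) drawn

Answer: 270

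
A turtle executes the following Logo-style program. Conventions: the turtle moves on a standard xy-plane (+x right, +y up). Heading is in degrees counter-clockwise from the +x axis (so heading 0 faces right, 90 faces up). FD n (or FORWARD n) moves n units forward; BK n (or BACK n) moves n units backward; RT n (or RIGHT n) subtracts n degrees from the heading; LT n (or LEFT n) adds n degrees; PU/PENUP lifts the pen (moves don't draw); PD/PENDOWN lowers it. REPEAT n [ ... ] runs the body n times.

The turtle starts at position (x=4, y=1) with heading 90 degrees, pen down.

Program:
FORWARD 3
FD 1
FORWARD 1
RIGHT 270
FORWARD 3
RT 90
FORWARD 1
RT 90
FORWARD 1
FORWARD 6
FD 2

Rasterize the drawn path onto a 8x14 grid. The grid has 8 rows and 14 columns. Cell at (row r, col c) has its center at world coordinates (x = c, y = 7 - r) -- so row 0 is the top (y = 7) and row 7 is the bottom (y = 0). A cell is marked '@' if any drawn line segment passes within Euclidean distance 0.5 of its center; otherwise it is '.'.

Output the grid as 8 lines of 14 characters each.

Segment 0: (4,1) -> (4,4)
Segment 1: (4,4) -> (4,5)
Segment 2: (4,5) -> (4,6)
Segment 3: (4,6) -> (1,6)
Segment 4: (1,6) -> (1,7)
Segment 5: (1,7) -> (2,7)
Segment 6: (2,7) -> (8,7)
Segment 7: (8,7) -> (10,7)

Answer: .@@@@@@@@@@...
.@@@@.........
....@.........
....@.........
....@.........
....@.........
....@.........
..............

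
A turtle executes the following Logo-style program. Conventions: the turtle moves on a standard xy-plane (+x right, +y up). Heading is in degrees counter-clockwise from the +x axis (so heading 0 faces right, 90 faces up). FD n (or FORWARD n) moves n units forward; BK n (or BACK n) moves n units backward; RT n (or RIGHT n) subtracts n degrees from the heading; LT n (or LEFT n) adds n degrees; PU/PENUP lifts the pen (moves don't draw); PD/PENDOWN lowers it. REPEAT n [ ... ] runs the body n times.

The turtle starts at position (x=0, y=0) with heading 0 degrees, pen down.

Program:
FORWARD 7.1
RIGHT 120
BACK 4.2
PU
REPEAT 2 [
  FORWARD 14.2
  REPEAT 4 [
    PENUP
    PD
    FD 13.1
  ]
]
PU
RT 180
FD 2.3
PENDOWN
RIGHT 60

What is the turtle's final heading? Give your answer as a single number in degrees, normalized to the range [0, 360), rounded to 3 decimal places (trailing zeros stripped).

Executing turtle program step by step:
Start: pos=(0,0), heading=0, pen down
FD 7.1: (0,0) -> (7.1,0) [heading=0, draw]
RT 120: heading 0 -> 240
BK 4.2: (7.1,0) -> (9.2,3.637) [heading=240, draw]
PU: pen up
REPEAT 2 [
  -- iteration 1/2 --
  FD 14.2: (9.2,3.637) -> (2.1,-8.66) [heading=240, move]
  REPEAT 4 [
    -- iteration 1/4 --
    PU: pen up
    PD: pen down
    FD 13.1: (2.1,-8.66) -> (-4.45,-20.005) [heading=240, draw]
    -- iteration 2/4 --
    PU: pen up
    PD: pen down
    FD 13.1: (-4.45,-20.005) -> (-11,-31.35) [heading=240, draw]
    -- iteration 3/4 --
    PU: pen up
    PD: pen down
    FD 13.1: (-11,-31.35) -> (-17.55,-42.695) [heading=240, draw]
    -- iteration 4/4 --
    PU: pen up
    PD: pen down
    FD 13.1: (-17.55,-42.695) -> (-24.1,-54.04) [heading=240, draw]
  ]
  -- iteration 2/2 --
  FD 14.2: (-24.1,-54.04) -> (-31.2,-66.338) [heading=240, draw]
  REPEAT 4 [
    -- iteration 1/4 --
    PU: pen up
    PD: pen down
    FD 13.1: (-31.2,-66.338) -> (-37.75,-77.682) [heading=240, draw]
    -- iteration 2/4 --
    PU: pen up
    PD: pen down
    FD 13.1: (-37.75,-77.682) -> (-44.3,-89.027) [heading=240, draw]
    -- iteration 3/4 --
    PU: pen up
    PD: pen down
    FD 13.1: (-44.3,-89.027) -> (-50.85,-100.372) [heading=240, draw]
    -- iteration 4/4 --
    PU: pen up
    PD: pen down
    FD 13.1: (-50.85,-100.372) -> (-57.4,-111.717) [heading=240, draw]
  ]
]
PU: pen up
RT 180: heading 240 -> 60
FD 2.3: (-57.4,-111.717) -> (-56.25,-109.725) [heading=60, move]
PD: pen down
RT 60: heading 60 -> 0
Final: pos=(-56.25,-109.725), heading=0, 11 segment(s) drawn

Answer: 0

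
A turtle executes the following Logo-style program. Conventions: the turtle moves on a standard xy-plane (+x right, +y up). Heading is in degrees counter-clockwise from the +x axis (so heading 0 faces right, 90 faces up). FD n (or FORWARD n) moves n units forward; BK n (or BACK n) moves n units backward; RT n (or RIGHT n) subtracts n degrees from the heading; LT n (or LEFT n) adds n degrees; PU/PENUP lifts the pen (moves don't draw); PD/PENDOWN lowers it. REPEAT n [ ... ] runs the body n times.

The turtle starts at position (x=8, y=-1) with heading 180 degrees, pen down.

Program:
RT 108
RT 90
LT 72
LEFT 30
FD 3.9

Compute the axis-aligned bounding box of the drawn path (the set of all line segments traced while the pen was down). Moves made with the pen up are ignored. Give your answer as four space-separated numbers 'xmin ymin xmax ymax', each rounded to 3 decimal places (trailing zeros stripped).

Executing turtle program step by step:
Start: pos=(8,-1), heading=180, pen down
RT 108: heading 180 -> 72
RT 90: heading 72 -> 342
LT 72: heading 342 -> 54
LT 30: heading 54 -> 84
FD 3.9: (8,-1) -> (8.408,2.879) [heading=84, draw]
Final: pos=(8.408,2.879), heading=84, 1 segment(s) drawn

Segment endpoints: x in {8, 8.408}, y in {-1, 2.879}
xmin=8, ymin=-1, xmax=8.408, ymax=2.879

Answer: 8 -1 8.408 2.879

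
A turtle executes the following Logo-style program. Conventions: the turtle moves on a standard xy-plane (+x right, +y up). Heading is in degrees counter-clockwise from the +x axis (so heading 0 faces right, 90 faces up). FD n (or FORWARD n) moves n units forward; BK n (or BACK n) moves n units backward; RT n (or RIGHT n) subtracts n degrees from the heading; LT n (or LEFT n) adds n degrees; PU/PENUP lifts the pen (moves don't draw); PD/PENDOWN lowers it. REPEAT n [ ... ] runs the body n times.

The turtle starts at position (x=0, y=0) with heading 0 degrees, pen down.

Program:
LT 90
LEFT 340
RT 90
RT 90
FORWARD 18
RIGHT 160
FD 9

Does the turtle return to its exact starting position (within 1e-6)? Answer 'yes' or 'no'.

Answer: no

Derivation:
Executing turtle program step by step:
Start: pos=(0,0), heading=0, pen down
LT 90: heading 0 -> 90
LT 340: heading 90 -> 70
RT 90: heading 70 -> 340
RT 90: heading 340 -> 250
FD 18: (0,0) -> (-6.156,-16.914) [heading=250, draw]
RT 160: heading 250 -> 90
FD 9: (-6.156,-16.914) -> (-6.156,-7.914) [heading=90, draw]
Final: pos=(-6.156,-7.914), heading=90, 2 segment(s) drawn

Start position: (0, 0)
Final position: (-6.156, -7.914)
Distance = 10.027; >= 1e-6 -> NOT closed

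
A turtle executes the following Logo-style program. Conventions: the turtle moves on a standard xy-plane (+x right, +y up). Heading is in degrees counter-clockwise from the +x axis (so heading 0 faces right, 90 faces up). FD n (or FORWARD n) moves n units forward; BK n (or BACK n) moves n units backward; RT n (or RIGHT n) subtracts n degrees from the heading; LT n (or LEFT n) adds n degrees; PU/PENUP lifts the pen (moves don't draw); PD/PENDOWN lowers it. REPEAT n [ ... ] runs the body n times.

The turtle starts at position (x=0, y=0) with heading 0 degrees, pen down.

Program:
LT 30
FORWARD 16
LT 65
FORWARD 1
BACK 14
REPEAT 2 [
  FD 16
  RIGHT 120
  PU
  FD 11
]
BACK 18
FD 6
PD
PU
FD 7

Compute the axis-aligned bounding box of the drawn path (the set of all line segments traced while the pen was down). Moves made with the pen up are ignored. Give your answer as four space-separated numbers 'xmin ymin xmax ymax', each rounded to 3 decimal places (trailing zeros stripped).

Executing turtle program step by step:
Start: pos=(0,0), heading=0, pen down
LT 30: heading 0 -> 30
FD 16: (0,0) -> (13.856,8) [heading=30, draw]
LT 65: heading 30 -> 95
FD 1: (13.856,8) -> (13.769,8.996) [heading=95, draw]
BK 14: (13.769,8.996) -> (14.989,-4.951) [heading=95, draw]
REPEAT 2 [
  -- iteration 1/2 --
  FD 16: (14.989,-4.951) -> (13.595,10.989) [heading=95, draw]
  RT 120: heading 95 -> 335
  PU: pen up
  FD 11: (13.595,10.989) -> (23.564,6.34) [heading=335, move]
  -- iteration 2/2 --
  FD 16: (23.564,6.34) -> (38.065,-0.422) [heading=335, move]
  RT 120: heading 335 -> 215
  PU: pen up
  FD 11: (38.065,-0.422) -> (29.055,-6.731) [heading=215, move]
]
BK 18: (29.055,-6.731) -> (43.799,3.593) [heading=215, move]
FD 6: (43.799,3.593) -> (38.884,0.151) [heading=215, move]
PD: pen down
PU: pen up
FD 7: (38.884,0.151) -> (33.15,-3.864) [heading=215, move]
Final: pos=(33.15,-3.864), heading=215, 4 segment(s) drawn

Segment endpoints: x in {0, 13.595, 13.769, 13.856, 14.989}, y in {-4.951, 0, 8, 8.996, 10.989}
xmin=0, ymin=-4.951, xmax=14.989, ymax=10.989

Answer: 0 -4.951 14.989 10.989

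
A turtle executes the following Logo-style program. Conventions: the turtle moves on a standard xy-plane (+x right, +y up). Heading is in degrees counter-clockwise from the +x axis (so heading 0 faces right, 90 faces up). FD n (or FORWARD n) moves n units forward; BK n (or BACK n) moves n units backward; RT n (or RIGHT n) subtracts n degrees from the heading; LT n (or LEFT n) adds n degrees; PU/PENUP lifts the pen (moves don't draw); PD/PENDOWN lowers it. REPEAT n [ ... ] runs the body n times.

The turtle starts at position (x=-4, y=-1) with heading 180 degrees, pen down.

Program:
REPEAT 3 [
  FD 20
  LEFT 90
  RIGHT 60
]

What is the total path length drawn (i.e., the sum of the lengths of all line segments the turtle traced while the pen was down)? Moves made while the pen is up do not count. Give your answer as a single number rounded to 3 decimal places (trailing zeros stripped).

Executing turtle program step by step:
Start: pos=(-4,-1), heading=180, pen down
REPEAT 3 [
  -- iteration 1/3 --
  FD 20: (-4,-1) -> (-24,-1) [heading=180, draw]
  LT 90: heading 180 -> 270
  RT 60: heading 270 -> 210
  -- iteration 2/3 --
  FD 20: (-24,-1) -> (-41.321,-11) [heading=210, draw]
  LT 90: heading 210 -> 300
  RT 60: heading 300 -> 240
  -- iteration 3/3 --
  FD 20: (-41.321,-11) -> (-51.321,-28.321) [heading=240, draw]
  LT 90: heading 240 -> 330
  RT 60: heading 330 -> 270
]
Final: pos=(-51.321,-28.321), heading=270, 3 segment(s) drawn

Segment lengths:
  seg 1: (-4,-1) -> (-24,-1), length = 20
  seg 2: (-24,-1) -> (-41.321,-11), length = 20
  seg 3: (-41.321,-11) -> (-51.321,-28.321), length = 20
Total = 60

Answer: 60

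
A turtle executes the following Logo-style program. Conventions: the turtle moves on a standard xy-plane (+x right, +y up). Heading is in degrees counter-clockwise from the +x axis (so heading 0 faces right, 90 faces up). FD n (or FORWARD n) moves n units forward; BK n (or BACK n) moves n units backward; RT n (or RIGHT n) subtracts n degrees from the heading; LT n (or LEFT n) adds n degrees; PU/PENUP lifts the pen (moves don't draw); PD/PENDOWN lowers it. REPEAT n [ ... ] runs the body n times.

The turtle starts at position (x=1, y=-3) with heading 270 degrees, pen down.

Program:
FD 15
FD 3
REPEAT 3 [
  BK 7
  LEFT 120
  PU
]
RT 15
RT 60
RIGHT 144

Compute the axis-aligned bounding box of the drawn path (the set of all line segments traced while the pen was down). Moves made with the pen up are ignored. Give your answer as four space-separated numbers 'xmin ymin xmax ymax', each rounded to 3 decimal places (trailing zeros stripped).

Executing turtle program step by step:
Start: pos=(1,-3), heading=270, pen down
FD 15: (1,-3) -> (1,-18) [heading=270, draw]
FD 3: (1,-18) -> (1,-21) [heading=270, draw]
REPEAT 3 [
  -- iteration 1/3 --
  BK 7: (1,-21) -> (1,-14) [heading=270, draw]
  LT 120: heading 270 -> 30
  PU: pen up
  -- iteration 2/3 --
  BK 7: (1,-14) -> (-5.062,-17.5) [heading=30, move]
  LT 120: heading 30 -> 150
  PU: pen up
  -- iteration 3/3 --
  BK 7: (-5.062,-17.5) -> (1,-21) [heading=150, move]
  LT 120: heading 150 -> 270
  PU: pen up
]
RT 15: heading 270 -> 255
RT 60: heading 255 -> 195
RT 144: heading 195 -> 51
Final: pos=(1,-21), heading=51, 3 segment(s) drawn

Segment endpoints: x in {1, 1, 1, 1}, y in {-21, -18, -14, -3}
xmin=1, ymin=-21, xmax=1, ymax=-3

Answer: 1 -21 1 -3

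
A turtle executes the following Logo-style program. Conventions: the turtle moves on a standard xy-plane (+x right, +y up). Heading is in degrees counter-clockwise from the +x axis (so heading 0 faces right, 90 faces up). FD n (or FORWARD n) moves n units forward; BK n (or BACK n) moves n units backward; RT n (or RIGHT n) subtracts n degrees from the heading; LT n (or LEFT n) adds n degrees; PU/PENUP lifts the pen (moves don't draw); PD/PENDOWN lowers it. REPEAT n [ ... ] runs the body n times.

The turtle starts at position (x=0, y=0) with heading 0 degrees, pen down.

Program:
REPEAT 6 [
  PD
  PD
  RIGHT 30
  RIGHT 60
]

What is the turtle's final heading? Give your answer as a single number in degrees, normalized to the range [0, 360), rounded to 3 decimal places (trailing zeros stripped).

Answer: 180

Derivation:
Executing turtle program step by step:
Start: pos=(0,0), heading=0, pen down
REPEAT 6 [
  -- iteration 1/6 --
  PD: pen down
  PD: pen down
  RT 30: heading 0 -> 330
  RT 60: heading 330 -> 270
  -- iteration 2/6 --
  PD: pen down
  PD: pen down
  RT 30: heading 270 -> 240
  RT 60: heading 240 -> 180
  -- iteration 3/6 --
  PD: pen down
  PD: pen down
  RT 30: heading 180 -> 150
  RT 60: heading 150 -> 90
  -- iteration 4/6 --
  PD: pen down
  PD: pen down
  RT 30: heading 90 -> 60
  RT 60: heading 60 -> 0
  -- iteration 5/6 --
  PD: pen down
  PD: pen down
  RT 30: heading 0 -> 330
  RT 60: heading 330 -> 270
  -- iteration 6/6 --
  PD: pen down
  PD: pen down
  RT 30: heading 270 -> 240
  RT 60: heading 240 -> 180
]
Final: pos=(0,0), heading=180, 0 segment(s) drawn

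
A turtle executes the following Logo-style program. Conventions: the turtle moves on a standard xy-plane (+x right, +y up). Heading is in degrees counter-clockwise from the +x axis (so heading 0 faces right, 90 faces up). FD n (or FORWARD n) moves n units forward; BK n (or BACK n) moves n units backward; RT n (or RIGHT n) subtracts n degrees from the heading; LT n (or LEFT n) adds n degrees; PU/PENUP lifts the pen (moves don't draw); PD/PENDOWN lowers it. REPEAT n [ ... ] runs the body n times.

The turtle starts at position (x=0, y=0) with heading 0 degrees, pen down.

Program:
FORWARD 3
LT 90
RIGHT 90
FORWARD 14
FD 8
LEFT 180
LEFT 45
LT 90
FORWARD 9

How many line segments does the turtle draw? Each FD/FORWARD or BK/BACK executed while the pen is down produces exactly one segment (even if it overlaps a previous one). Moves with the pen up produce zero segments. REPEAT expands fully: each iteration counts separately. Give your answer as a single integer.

Answer: 4

Derivation:
Executing turtle program step by step:
Start: pos=(0,0), heading=0, pen down
FD 3: (0,0) -> (3,0) [heading=0, draw]
LT 90: heading 0 -> 90
RT 90: heading 90 -> 0
FD 14: (3,0) -> (17,0) [heading=0, draw]
FD 8: (17,0) -> (25,0) [heading=0, draw]
LT 180: heading 0 -> 180
LT 45: heading 180 -> 225
LT 90: heading 225 -> 315
FD 9: (25,0) -> (31.364,-6.364) [heading=315, draw]
Final: pos=(31.364,-6.364), heading=315, 4 segment(s) drawn
Segments drawn: 4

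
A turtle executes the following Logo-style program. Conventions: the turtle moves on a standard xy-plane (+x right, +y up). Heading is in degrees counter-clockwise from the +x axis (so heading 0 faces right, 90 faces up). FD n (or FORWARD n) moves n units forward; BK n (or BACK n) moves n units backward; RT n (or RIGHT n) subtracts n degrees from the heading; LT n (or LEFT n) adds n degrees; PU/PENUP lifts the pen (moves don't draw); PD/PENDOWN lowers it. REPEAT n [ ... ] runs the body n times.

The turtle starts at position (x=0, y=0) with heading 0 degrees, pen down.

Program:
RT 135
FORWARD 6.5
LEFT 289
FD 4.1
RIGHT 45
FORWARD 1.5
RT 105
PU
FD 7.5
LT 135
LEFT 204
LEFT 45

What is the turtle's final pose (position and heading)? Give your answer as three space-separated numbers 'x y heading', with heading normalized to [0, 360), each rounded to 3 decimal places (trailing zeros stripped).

Executing turtle program step by step:
Start: pos=(0,0), heading=0, pen down
RT 135: heading 0 -> 225
FD 6.5: (0,0) -> (-4.596,-4.596) [heading=225, draw]
LT 289: heading 225 -> 154
FD 4.1: (-4.596,-4.596) -> (-8.281,-2.799) [heading=154, draw]
RT 45: heading 154 -> 109
FD 1.5: (-8.281,-2.799) -> (-8.77,-1.381) [heading=109, draw]
RT 105: heading 109 -> 4
PU: pen up
FD 7.5: (-8.77,-1.381) -> (-1.288,-0.857) [heading=4, move]
LT 135: heading 4 -> 139
LT 204: heading 139 -> 343
LT 45: heading 343 -> 28
Final: pos=(-1.288,-0.857), heading=28, 3 segment(s) drawn

Answer: -1.288 -0.857 28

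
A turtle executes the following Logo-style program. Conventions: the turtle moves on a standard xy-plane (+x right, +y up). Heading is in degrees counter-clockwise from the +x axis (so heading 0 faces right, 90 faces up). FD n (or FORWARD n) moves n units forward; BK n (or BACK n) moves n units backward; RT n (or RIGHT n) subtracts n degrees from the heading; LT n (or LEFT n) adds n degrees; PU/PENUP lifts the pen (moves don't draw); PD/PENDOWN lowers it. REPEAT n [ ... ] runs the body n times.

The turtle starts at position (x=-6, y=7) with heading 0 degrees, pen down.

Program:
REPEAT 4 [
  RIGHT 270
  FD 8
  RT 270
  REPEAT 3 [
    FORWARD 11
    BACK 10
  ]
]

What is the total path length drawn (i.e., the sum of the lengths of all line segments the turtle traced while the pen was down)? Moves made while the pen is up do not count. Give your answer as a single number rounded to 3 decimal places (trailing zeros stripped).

Executing turtle program step by step:
Start: pos=(-6,7), heading=0, pen down
REPEAT 4 [
  -- iteration 1/4 --
  RT 270: heading 0 -> 90
  FD 8: (-6,7) -> (-6,15) [heading=90, draw]
  RT 270: heading 90 -> 180
  REPEAT 3 [
    -- iteration 1/3 --
    FD 11: (-6,15) -> (-17,15) [heading=180, draw]
    BK 10: (-17,15) -> (-7,15) [heading=180, draw]
    -- iteration 2/3 --
    FD 11: (-7,15) -> (-18,15) [heading=180, draw]
    BK 10: (-18,15) -> (-8,15) [heading=180, draw]
    -- iteration 3/3 --
    FD 11: (-8,15) -> (-19,15) [heading=180, draw]
    BK 10: (-19,15) -> (-9,15) [heading=180, draw]
  ]
  -- iteration 2/4 --
  RT 270: heading 180 -> 270
  FD 8: (-9,15) -> (-9,7) [heading=270, draw]
  RT 270: heading 270 -> 0
  REPEAT 3 [
    -- iteration 1/3 --
    FD 11: (-9,7) -> (2,7) [heading=0, draw]
    BK 10: (2,7) -> (-8,7) [heading=0, draw]
    -- iteration 2/3 --
    FD 11: (-8,7) -> (3,7) [heading=0, draw]
    BK 10: (3,7) -> (-7,7) [heading=0, draw]
    -- iteration 3/3 --
    FD 11: (-7,7) -> (4,7) [heading=0, draw]
    BK 10: (4,7) -> (-6,7) [heading=0, draw]
  ]
  -- iteration 3/4 --
  RT 270: heading 0 -> 90
  FD 8: (-6,7) -> (-6,15) [heading=90, draw]
  RT 270: heading 90 -> 180
  REPEAT 3 [
    -- iteration 1/3 --
    FD 11: (-6,15) -> (-17,15) [heading=180, draw]
    BK 10: (-17,15) -> (-7,15) [heading=180, draw]
    -- iteration 2/3 --
    FD 11: (-7,15) -> (-18,15) [heading=180, draw]
    BK 10: (-18,15) -> (-8,15) [heading=180, draw]
    -- iteration 3/3 --
    FD 11: (-8,15) -> (-19,15) [heading=180, draw]
    BK 10: (-19,15) -> (-9,15) [heading=180, draw]
  ]
  -- iteration 4/4 --
  RT 270: heading 180 -> 270
  FD 8: (-9,15) -> (-9,7) [heading=270, draw]
  RT 270: heading 270 -> 0
  REPEAT 3 [
    -- iteration 1/3 --
    FD 11: (-9,7) -> (2,7) [heading=0, draw]
    BK 10: (2,7) -> (-8,7) [heading=0, draw]
    -- iteration 2/3 --
    FD 11: (-8,7) -> (3,7) [heading=0, draw]
    BK 10: (3,7) -> (-7,7) [heading=0, draw]
    -- iteration 3/3 --
    FD 11: (-7,7) -> (4,7) [heading=0, draw]
    BK 10: (4,7) -> (-6,7) [heading=0, draw]
  ]
]
Final: pos=(-6,7), heading=0, 28 segment(s) drawn

Segment lengths:
  seg 1: (-6,7) -> (-6,15), length = 8
  seg 2: (-6,15) -> (-17,15), length = 11
  seg 3: (-17,15) -> (-7,15), length = 10
  seg 4: (-7,15) -> (-18,15), length = 11
  seg 5: (-18,15) -> (-8,15), length = 10
  seg 6: (-8,15) -> (-19,15), length = 11
  seg 7: (-19,15) -> (-9,15), length = 10
  seg 8: (-9,15) -> (-9,7), length = 8
  seg 9: (-9,7) -> (2,7), length = 11
  seg 10: (2,7) -> (-8,7), length = 10
  seg 11: (-8,7) -> (3,7), length = 11
  seg 12: (3,7) -> (-7,7), length = 10
  seg 13: (-7,7) -> (4,7), length = 11
  seg 14: (4,7) -> (-6,7), length = 10
  seg 15: (-6,7) -> (-6,15), length = 8
  seg 16: (-6,15) -> (-17,15), length = 11
  seg 17: (-17,15) -> (-7,15), length = 10
  seg 18: (-7,15) -> (-18,15), length = 11
  seg 19: (-18,15) -> (-8,15), length = 10
  seg 20: (-8,15) -> (-19,15), length = 11
  seg 21: (-19,15) -> (-9,15), length = 10
  seg 22: (-9,15) -> (-9,7), length = 8
  seg 23: (-9,7) -> (2,7), length = 11
  seg 24: (2,7) -> (-8,7), length = 10
  seg 25: (-8,7) -> (3,7), length = 11
  seg 26: (3,7) -> (-7,7), length = 10
  seg 27: (-7,7) -> (4,7), length = 11
  seg 28: (4,7) -> (-6,7), length = 10
Total = 284

Answer: 284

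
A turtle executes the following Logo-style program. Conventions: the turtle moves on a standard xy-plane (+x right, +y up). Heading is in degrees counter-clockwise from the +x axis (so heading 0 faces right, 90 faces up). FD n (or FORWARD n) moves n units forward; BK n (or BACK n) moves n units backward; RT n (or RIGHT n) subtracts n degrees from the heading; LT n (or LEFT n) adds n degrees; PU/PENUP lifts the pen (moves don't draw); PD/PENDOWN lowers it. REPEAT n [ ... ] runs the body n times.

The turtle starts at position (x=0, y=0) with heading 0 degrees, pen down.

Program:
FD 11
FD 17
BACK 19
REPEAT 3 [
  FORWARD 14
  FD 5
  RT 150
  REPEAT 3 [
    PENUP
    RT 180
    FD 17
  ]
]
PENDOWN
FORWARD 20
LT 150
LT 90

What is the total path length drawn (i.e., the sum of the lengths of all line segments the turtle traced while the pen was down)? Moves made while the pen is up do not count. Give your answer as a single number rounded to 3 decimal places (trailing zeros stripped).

Executing turtle program step by step:
Start: pos=(0,0), heading=0, pen down
FD 11: (0,0) -> (11,0) [heading=0, draw]
FD 17: (11,0) -> (28,0) [heading=0, draw]
BK 19: (28,0) -> (9,0) [heading=0, draw]
REPEAT 3 [
  -- iteration 1/3 --
  FD 14: (9,0) -> (23,0) [heading=0, draw]
  FD 5: (23,0) -> (28,0) [heading=0, draw]
  RT 150: heading 0 -> 210
  REPEAT 3 [
    -- iteration 1/3 --
    PU: pen up
    RT 180: heading 210 -> 30
    FD 17: (28,0) -> (42.722,8.5) [heading=30, move]
    -- iteration 2/3 --
    PU: pen up
    RT 180: heading 30 -> 210
    FD 17: (42.722,8.5) -> (28,0) [heading=210, move]
    -- iteration 3/3 --
    PU: pen up
    RT 180: heading 210 -> 30
    FD 17: (28,0) -> (42.722,8.5) [heading=30, move]
  ]
  -- iteration 2/3 --
  FD 14: (42.722,8.5) -> (54.847,15.5) [heading=30, move]
  FD 5: (54.847,15.5) -> (59.177,18) [heading=30, move]
  RT 150: heading 30 -> 240
  REPEAT 3 [
    -- iteration 1/3 --
    PU: pen up
    RT 180: heading 240 -> 60
    FD 17: (59.177,18) -> (67.677,32.722) [heading=60, move]
    -- iteration 2/3 --
    PU: pen up
    RT 180: heading 60 -> 240
    FD 17: (67.677,32.722) -> (59.177,18) [heading=240, move]
    -- iteration 3/3 --
    PU: pen up
    RT 180: heading 240 -> 60
    FD 17: (59.177,18) -> (67.677,32.722) [heading=60, move]
  ]
  -- iteration 3/3 --
  FD 14: (67.677,32.722) -> (74.677,44.847) [heading=60, move]
  FD 5: (74.677,44.847) -> (77.177,49.177) [heading=60, move]
  RT 150: heading 60 -> 270
  REPEAT 3 [
    -- iteration 1/3 --
    PU: pen up
    RT 180: heading 270 -> 90
    FD 17: (77.177,49.177) -> (77.177,66.177) [heading=90, move]
    -- iteration 2/3 --
    PU: pen up
    RT 180: heading 90 -> 270
    FD 17: (77.177,66.177) -> (77.177,49.177) [heading=270, move]
    -- iteration 3/3 --
    PU: pen up
    RT 180: heading 270 -> 90
    FD 17: (77.177,49.177) -> (77.177,66.177) [heading=90, move]
  ]
]
PD: pen down
FD 20: (77.177,66.177) -> (77.177,86.177) [heading=90, draw]
LT 150: heading 90 -> 240
LT 90: heading 240 -> 330
Final: pos=(77.177,86.177), heading=330, 6 segment(s) drawn

Segment lengths:
  seg 1: (0,0) -> (11,0), length = 11
  seg 2: (11,0) -> (28,0), length = 17
  seg 3: (28,0) -> (9,0), length = 19
  seg 4: (9,0) -> (23,0), length = 14
  seg 5: (23,0) -> (28,0), length = 5
  seg 6: (77.177,66.177) -> (77.177,86.177), length = 20
Total = 86

Answer: 86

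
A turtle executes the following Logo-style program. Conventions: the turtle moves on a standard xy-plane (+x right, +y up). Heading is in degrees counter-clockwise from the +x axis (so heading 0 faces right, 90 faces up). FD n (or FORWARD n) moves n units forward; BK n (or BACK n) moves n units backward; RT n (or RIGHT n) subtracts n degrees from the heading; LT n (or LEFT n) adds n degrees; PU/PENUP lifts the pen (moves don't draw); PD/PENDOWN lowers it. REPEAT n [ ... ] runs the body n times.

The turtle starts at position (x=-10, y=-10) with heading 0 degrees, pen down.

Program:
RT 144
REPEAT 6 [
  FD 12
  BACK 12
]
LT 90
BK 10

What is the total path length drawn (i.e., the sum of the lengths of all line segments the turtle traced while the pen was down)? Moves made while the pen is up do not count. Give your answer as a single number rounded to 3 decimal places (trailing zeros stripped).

Answer: 154

Derivation:
Executing turtle program step by step:
Start: pos=(-10,-10), heading=0, pen down
RT 144: heading 0 -> 216
REPEAT 6 [
  -- iteration 1/6 --
  FD 12: (-10,-10) -> (-19.708,-17.053) [heading=216, draw]
  BK 12: (-19.708,-17.053) -> (-10,-10) [heading=216, draw]
  -- iteration 2/6 --
  FD 12: (-10,-10) -> (-19.708,-17.053) [heading=216, draw]
  BK 12: (-19.708,-17.053) -> (-10,-10) [heading=216, draw]
  -- iteration 3/6 --
  FD 12: (-10,-10) -> (-19.708,-17.053) [heading=216, draw]
  BK 12: (-19.708,-17.053) -> (-10,-10) [heading=216, draw]
  -- iteration 4/6 --
  FD 12: (-10,-10) -> (-19.708,-17.053) [heading=216, draw]
  BK 12: (-19.708,-17.053) -> (-10,-10) [heading=216, draw]
  -- iteration 5/6 --
  FD 12: (-10,-10) -> (-19.708,-17.053) [heading=216, draw]
  BK 12: (-19.708,-17.053) -> (-10,-10) [heading=216, draw]
  -- iteration 6/6 --
  FD 12: (-10,-10) -> (-19.708,-17.053) [heading=216, draw]
  BK 12: (-19.708,-17.053) -> (-10,-10) [heading=216, draw]
]
LT 90: heading 216 -> 306
BK 10: (-10,-10) -> (-15.878,-1.91) [heading=306, draw]
Final: pos=(-15.878,-1.91), heading=306, 13 segment(s) drawn

Segment lengths:
  seg 1: (-10,-10) -> (-19.708,-17.053), length = 12
  seg 2: (-19.708,-17.053) -> (-10,-10), length = 12
  seg 3: (-10,-10) -> (-19.708,-17.053), length = 12
  seg 4: (-19.708,-17.053) -> (-10,-10), length = 12
  seg 5: (-10,-10) -> (-19.708,-17.053), length = 12
  seg 6: (-19.708,-17.053) -> (-10,-10), length = 12
  seg 7: (-10,-10) -> (-19.708,-17.053), length = 12
  seg 8: (-19.708,-17.053) -> (-10,-10), length = 12
  seg 9: (-10,-10) -> (-19.708,-17.053), length = 12
  seg 10: (-19.708,-17.053) -> (-10,-10), length = 12
  seg 11: (-10,-10) -> (-19.708,-17.053), length = 12
  seg 12: (-19.708,-17.053) -> (-10,-10), length = 12
  seg 13: (-10,-10) -> (-15.878,-1.91), length = 10
Total = 154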